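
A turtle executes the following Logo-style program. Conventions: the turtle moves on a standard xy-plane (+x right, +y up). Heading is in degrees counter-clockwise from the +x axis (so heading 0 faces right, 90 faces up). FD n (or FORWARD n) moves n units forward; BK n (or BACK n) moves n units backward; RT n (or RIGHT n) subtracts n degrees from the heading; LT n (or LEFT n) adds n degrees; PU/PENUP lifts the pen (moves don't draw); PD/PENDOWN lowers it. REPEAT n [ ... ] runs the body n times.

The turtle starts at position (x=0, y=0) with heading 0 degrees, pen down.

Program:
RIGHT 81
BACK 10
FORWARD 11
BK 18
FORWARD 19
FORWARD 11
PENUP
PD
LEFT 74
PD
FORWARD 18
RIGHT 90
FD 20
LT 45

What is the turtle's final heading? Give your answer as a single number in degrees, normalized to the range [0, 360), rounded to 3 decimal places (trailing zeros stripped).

Answer: 308

Derivation:
Executing turtle program step by step:
Start: pos=(0,0), heading=0, pen down
RT 81: heading 0 -> 279
BK 10: (0,0) -> (-1.564,9.877) [heading=279, draw]
FD 11: (-1.564,9.877) -> (0.156,-0.988) [heading=279, draw]
BK 18: (0.156,-0.988) -> (-2.659,16.791) [heading=279, draw]
FD 19: (-2.659,16.791) -> (0.313,-1.975) [heading=279, draw]
FD 11: (0.313,-1.975) -> (2.034,-12.84) [heading=279, draw]
PU: pen up
PD: pen down
LT 74: heading 279 -> 353
PD: pen down
FD 18: (2.034,-12.84) -> (19.899,-15.034) [heading=353, draw]
RT 90: heading 353 -> 263
FD 20: (19.899,-15.034) -> (17.462,-34.885) [heading=263, draw]
LT 45: heading 263 -> 308
Final: pos=(17.462,-34.885), heading=308, 7 segment(s) drawn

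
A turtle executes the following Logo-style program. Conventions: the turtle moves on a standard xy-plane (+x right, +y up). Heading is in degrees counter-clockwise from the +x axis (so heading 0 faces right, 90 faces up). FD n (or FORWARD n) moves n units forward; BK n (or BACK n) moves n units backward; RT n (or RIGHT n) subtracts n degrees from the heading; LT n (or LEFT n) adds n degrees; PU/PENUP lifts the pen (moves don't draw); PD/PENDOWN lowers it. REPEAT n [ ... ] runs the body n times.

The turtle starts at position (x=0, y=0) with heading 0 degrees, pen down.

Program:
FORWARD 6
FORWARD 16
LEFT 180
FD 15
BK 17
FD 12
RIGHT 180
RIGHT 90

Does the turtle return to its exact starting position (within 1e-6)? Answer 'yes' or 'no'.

Executing turtle program step by step:
Start: pos=(0,0), heading=0, pen down
FD 6: (0,0) -> (6,0) [heading=0, draw]
FD 16: (6,0) -> (22,0) [heading=0, draw]
LT 180: heading 0 -> 180
FD 15: (22,0) -> (7,0) [heading=180, draw]
BK 17: (7,0) -> (24,0) [heading=180, draw]
FD 12: (24,0) -> (12,0) [heading=180, draw]
RT 180: heading 180 -> 0
RT 90: heading 0 -> 270
Final: pos=(12,0), heading=270, 5 segment(s) drawn

Start position: (0, 0)
Final position: (12, 0)
Distance = 12; >= 1e-6 -> NOT closed

Answer: no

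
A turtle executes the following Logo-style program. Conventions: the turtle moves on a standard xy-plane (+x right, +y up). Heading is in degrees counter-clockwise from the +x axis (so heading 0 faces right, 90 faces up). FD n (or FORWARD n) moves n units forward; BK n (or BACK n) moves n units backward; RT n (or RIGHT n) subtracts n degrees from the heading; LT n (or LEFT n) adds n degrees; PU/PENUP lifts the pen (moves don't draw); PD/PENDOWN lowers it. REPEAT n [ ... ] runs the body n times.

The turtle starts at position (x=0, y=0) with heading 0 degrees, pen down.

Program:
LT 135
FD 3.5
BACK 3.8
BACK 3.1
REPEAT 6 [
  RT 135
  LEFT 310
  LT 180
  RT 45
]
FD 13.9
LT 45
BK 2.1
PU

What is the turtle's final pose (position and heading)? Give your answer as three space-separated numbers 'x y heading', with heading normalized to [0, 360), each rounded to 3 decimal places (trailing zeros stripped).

Executing turtle program step by step:
Start: pos=(0,0), heading=0, pen down
LT 135: heading 0 -> 135
FD 3.5: (0,0) -> (-2.475,2.475) [heading=135, draw]
BK 3.8: (-2.475,2.475) -> (0.212,-0.212) [heading=135, draw]
BK 3.1: (0.212,-0.212) -> (2.404,-2.404) [heading=135, draw]
REPEAT 6 [
  -- iteration 1/6 --
  RT 135: heading 135 -> 0
  LT 310: heading 0 -> 310
  LT 180: heading 310 -> 130
  RT 45: heading 130 -> 85
  -- iteration 2/6 --
  RT 135: heading 85 -> 310
  LT 310: heading 310 -> 260
  LT 180: heading 260 -> 80
  RT 45: heading 80 -> 35
  -- iteration 3/6 --
  RT 135: heading 35 -> 260
  LT 310: heading 260 -> 210
  LT 180: heading 210 -> 30
  RT 45: heading 30 -> 345
  -- iteration 4/6 --
  RT 135: heading 345 -> 210
  LT 310: heading 210 -> 160
  LT 180: heading 160 -> 340
  RT 45: heading 340 -> 295
  -- iteration 5/6 --
  RT 135: heading 295 -> 160
  LT 310: heading 160 -> 110
  LT 180: heading 110 -> 290
  RT 45: heading 290 -> 245
  -- iteration 6/6 --
  RT 135: heading 245 -> 110
  LT 310: heading 110 -> 60
  LT 180: heading 60 -> 240
  RT 45: heading 240 -> 195
]
FD 13.9: (2.404,-2.404) -> (-11.022,-6.002) [heading=195, draw]
LT 45: heading 195 -> 240
BK 2.1: (-11.022,-6.002) -> (-9.972,-4.183) [heading=240, draw]
PU: pen up
Final: pos=(-9.972,-4.183), heading=240, 5 segment(s) drawn

Answer: -9.972 -4.183 240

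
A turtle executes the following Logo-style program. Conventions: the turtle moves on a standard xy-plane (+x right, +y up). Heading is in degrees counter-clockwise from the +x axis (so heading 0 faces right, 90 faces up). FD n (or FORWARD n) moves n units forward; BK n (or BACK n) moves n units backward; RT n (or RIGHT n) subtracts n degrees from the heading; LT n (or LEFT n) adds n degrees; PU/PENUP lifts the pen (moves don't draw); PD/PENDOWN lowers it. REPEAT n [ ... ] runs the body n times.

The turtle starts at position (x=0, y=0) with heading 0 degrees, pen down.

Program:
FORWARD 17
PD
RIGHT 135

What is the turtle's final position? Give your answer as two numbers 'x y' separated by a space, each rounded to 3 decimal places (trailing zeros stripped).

Answer: 17 0

Derivation:
Executing turtle program step by step:
Start: pos=(0,0), heading=0, pen down
FD 17: (0,0) -> (17,0) [heading=0, draw]
PD: pen down
RT 135: heading 0 -> 225
Final: pos=(17,0), heading=225, 1 segment(s) drawn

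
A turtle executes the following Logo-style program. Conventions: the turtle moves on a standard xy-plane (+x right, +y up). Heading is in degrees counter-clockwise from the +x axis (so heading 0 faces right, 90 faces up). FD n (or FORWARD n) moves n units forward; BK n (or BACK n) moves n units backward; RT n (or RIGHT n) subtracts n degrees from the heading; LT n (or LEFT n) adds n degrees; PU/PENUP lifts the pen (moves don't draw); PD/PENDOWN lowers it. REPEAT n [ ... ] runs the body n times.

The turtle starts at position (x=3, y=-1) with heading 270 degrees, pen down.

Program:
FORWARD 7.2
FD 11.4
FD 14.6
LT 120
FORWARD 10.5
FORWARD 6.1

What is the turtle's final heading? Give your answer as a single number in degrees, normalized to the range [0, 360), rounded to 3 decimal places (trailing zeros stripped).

Answer: 30

Derivation:
Executing turtle program step by step:
Start: pos=(3,-1), heading=270, pen down
FD 7.2: (3,-1) -> (3,-8.2) [heading=270, draw]
FD 11.4: (3,-8.2) -> (3,-19.6) [heading=270, draw]
FD 14.6: (3,-19.6) -> (3,-34.2) [heading=270, draw]
LT 120: heading 270 -> 30
FD 10.5: (3,-34.2) -> (12.093,-28.95) [heading=30, draw]
FD 6.1: (12.093,-28.95) -> (17.376,-25.9) [heading=30, draw]
Final: pos=(17.376,-25.9), heading=30, 5 segment(s) drawn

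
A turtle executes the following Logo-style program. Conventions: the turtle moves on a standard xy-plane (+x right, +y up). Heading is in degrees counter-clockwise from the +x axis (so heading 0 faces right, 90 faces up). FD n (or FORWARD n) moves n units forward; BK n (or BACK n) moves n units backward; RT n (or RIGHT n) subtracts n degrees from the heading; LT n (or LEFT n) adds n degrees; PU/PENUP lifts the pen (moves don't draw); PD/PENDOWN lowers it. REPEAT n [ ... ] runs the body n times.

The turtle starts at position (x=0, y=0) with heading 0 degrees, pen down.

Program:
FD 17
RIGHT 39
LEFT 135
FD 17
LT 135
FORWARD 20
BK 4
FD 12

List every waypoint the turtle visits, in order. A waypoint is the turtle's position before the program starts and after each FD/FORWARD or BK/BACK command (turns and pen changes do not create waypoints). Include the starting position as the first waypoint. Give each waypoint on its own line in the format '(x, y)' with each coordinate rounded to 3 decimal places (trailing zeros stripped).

Answer: (0, 0)
(17, 0)
(15.223, 16.907)
(2.637, 1.364)
(5.154, 4.473)
(-2.398, -4.853)

Derivation:
Executing turtle program step by step:
Start: pos=(0,0), heading=0, pen down
FD 17: (0,0) -> (17,0) [heading=0, draw]
RT 39: heading 0 -> 321
LT 135: heading 321 -> 96
FD 17: (17,0) -> (15.223,16.907) [heading=96, draw]
LT 135: heading 96 -> 231
FD 20: (15.223,16.907) -> (2.637,1.364) [heading=231, draw]
BK 4: (2.637,1.364) -> (5.154,4.473) [heading=231, draw]
FD 12: (5.154,4.473) -> (-2.398,-4.853) [heading=231, draw]
Final: pos=(-2.398,-4.853), heading=231, 5 segment(s) drawn
Waypoints (6 total):
(0, 0)
(17, 0)
(15.223, 16.907)
(2.637, 1.364)
(5.154, 4.473)
(-2.398, -4.853)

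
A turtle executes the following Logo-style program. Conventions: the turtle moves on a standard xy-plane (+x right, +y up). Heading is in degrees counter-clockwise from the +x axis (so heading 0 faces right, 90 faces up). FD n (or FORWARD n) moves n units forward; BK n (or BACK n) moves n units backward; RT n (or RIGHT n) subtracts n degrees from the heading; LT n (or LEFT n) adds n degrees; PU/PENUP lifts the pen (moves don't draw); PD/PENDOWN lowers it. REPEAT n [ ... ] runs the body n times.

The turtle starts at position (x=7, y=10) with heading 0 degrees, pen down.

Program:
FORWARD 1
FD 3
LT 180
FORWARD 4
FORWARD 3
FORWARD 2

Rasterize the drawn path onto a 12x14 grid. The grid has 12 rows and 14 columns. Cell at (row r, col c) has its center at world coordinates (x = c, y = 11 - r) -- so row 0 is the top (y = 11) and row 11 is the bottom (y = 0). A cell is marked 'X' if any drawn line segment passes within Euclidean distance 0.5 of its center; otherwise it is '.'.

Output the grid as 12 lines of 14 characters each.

Segment 0: (7,10) -> (8,10)
Segment 1: (8,10) -> (11,10)
Segment 2: (11,10) -> (7,10)
Segment 3: (7,10) -> (4,10)
Segment 4: (4,10) -> (2,10)

Answer: ..............
..XXXXXXXXXX..
..............
..............
..............
..............
..............
..............
..............
..............
..............
..............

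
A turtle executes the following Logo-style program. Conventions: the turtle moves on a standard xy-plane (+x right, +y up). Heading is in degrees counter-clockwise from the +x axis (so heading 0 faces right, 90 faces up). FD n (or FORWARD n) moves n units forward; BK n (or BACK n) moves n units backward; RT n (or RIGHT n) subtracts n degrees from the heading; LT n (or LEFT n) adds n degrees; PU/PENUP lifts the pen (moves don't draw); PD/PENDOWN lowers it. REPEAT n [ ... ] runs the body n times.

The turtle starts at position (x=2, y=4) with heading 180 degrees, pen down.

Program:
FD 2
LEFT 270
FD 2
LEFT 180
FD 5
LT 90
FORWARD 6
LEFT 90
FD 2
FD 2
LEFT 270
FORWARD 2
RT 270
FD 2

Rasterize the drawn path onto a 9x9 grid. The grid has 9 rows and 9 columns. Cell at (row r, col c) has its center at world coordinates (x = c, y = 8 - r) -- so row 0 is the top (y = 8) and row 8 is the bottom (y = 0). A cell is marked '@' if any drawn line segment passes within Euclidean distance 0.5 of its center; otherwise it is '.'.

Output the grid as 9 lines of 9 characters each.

Answer: .........
........@
@.......@
@.....@@@
@@@...@..
@.....@..
@.....@..
@@@@@@@..
.........

Derivation:
Segment 0: (2,4) -> (0,4)
Segment 1: (0,4) -> (0,6)
Segment 2: (0,6) -> (-0,1)
Segment 3: (-0,1) -> (6,1)
Segment 4: (6,1) -> (6,3)
Segment 5: (6,3) -> (6,5)
Segment 6: (6,5) -> (8,5)
Segment 7: (8,5) -> (8,7)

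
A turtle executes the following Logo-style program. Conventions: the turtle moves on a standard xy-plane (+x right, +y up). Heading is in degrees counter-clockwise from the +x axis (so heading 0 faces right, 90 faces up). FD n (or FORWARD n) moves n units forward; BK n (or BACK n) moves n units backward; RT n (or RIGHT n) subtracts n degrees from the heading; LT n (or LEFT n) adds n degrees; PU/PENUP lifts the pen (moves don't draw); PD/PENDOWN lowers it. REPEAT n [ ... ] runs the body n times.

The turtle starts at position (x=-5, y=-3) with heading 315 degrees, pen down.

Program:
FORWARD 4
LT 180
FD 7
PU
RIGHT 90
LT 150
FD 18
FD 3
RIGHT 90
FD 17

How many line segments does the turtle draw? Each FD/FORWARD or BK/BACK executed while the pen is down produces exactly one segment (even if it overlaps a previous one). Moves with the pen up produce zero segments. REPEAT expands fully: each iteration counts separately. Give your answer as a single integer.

Answer: 2

Derivation:
Executing turtle program step by step:
Start: pos=(-5,-3), heading=315, pen down
FD 4: (-5,-3) -> (-2.172,-5.828) [heading=315, draw]
LT 180: heading 315 -> 135
FD 7: (-2.172,-5.828) -> (-7.121,-0.879) [heading=135, draw]
PU: pen up
RT 90: heading 135 -> 45
LT 150: heading 45 -> 195
FD 18: (-7.121,-0.879) -> (-24.508,-5.537) [heading=195, move]
FD 3: (-24.508,-5.537) -> (-27.406,-6.314) [heading=195, move]
RT 90: heading 195 -> 105
FD 17: (-27.406,-6.314) -> (-31.806,10.107) [heading=105, move]
Final: pos=(-31.806,10.107), heading=105, 2 segment(s) drawn
Segments drawn: 2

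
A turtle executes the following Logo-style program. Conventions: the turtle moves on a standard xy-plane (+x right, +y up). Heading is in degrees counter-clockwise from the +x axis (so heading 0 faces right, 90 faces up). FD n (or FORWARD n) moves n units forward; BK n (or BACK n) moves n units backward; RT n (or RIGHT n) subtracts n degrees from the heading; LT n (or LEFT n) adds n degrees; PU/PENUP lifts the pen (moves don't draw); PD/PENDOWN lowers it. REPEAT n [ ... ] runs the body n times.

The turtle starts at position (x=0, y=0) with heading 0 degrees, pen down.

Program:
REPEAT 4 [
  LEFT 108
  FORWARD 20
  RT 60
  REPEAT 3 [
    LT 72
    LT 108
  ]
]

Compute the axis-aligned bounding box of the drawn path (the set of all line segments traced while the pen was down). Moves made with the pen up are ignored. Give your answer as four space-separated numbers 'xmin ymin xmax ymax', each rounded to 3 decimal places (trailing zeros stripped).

Answer: -6.18 0 12.091 21.773

Derivation:
Executing turtle program step by step:
Start: pos=(0,0), heading=0, pen down
REPEAT 4 [
  -- iteration 1/4 --
  LT 108: heading 0 -> 108
  FD 20: (0,0) -> (-6.18,19.021) [heading=108, draw]
  RT 60: heading 108 -> 48
  REPEAT 3 [
    -- iteration 1/3 --
    LT 72: heading 48 -> 120
    LT 108: heading 120 -> 228
    -- iteration 2/3 --
    LT 72: heading 228 -> 300
    LT 108: heading 300 -> 48
    -- iteration 3/3 --
    LT 72: heading 48 -> 120
    LT 108: heading 120 -> 228
  ]
  -- iteration 2/4 --
  LT 108: heading 228 -> 336
  FD 20: (-6.18,19.021) -> (12.091,10.886) [heading=336, draw]
  RT 60: heading 336 -> 276
  REPEAT 3 [
    -- iteration 1/3 --
    LT 72: heading 276 -> 348
    LT 108: heading 348 -> 96
    -- iteration 2/3 --
    LT 72: heading 96 -> 168
    LT 108: heading 168 -> 276
    -- iteration 3/3 --
    LT 72: heading 276 -> 348
    LT 108: heading 348 -> 96
  ]
  -- iteration 3/4 --
  LT 108: heading 96 -> 204
  FD 20: (12.091,10.886) -> (-6.18,2.752) [heading=204, draw]
  RT 60: heading 204 -> 144
  REPEAT 3 [
    -- iteration 1/3 --
    LT 72: heading 144 -> 216
    LT 108: heading 216 -> 324
    -- iteration 2/3 --
    LT 72: heading 324 -> 36
    LT 108: heading 36 -> 144
    -- iteration 3/3 --
    LT 72: heading 144 -> 216
    LT 108: heading 216 -> 324
  ]
  -- iteration 4/4 --
  LT 108: heading 324 -> 72
  FD 20: (-6.18,2.752) -> (0,21.773) [heading=72, draw]
  RT 60: heading 72 -> 12
  REPEAT 3 [
    -- iteration 1/3 --
    LT 72: heading 12 -> 84
    LT 108: heading 84 -> 192
    -- iteration 2/3 --
    LT 72: heading 192 -> 264
    LT 108: heading 264 -> 12
    -- iteration 3/3 --
    LT 72: heading 12 -> 84
    LT 108: heading 84 -> 192
  ]
]
Final: pos=(0,21.773), heading=192, 4 segment(s) drawn

Segment endpoints: x in {-6.18, -6.18, 0, 12.091}, y in {0, 2.752, 10.886, 19.021, 21.773}
xmin=-6.18, ymin=0, xmax=12.091, ymax=21.773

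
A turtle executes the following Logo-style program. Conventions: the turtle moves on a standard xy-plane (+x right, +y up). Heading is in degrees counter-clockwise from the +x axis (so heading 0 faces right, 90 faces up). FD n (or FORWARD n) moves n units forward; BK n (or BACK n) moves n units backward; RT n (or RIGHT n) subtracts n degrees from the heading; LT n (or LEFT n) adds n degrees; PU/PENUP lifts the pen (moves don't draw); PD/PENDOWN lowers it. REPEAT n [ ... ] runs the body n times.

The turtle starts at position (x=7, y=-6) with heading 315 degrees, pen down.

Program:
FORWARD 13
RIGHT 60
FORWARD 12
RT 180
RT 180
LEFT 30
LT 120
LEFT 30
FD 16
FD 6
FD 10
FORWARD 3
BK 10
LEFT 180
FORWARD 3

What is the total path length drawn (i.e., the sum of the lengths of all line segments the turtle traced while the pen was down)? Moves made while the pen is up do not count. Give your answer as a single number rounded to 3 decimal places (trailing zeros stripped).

Answer: 73

Derivation:
Executing turtle program step by step:
Start: pos=(7,-6), heading=315, pen down
FD 13: (7,-6) -> (16.192,-15.192) [heading=315, draw]
RT 60: heading 315 -> 255
FD 12: (16.192,-15.192) -> (13.087,-26.783) [heading=255, draw]
RT 180: heading 255 -> 75
RT 180: heading 75 -> 255
LT 30: heading 255 -> 285
LT 120: heading 285 -> 45
LT 30: heading 45 -> 75
FD 16: (13.087,-26.783) -> (17.228,-11.329) [heading=75, draw]
FD 6: (17.228,-11.329) -> (18.781,-5.533) [heading=75, draw]
FD 10: (18.781,-5.533) -> (21.369,4.126) [heading=75, draw]
FD 3: (21.369,4.126) -> (22.145,7.024) [heading=75, draw]
BK 10: (22.145,7.024) -> (19.557,-2.635) [heading=75, draw]
LT 180: heading 75 -> 255
FD 3: (19.557,-2.635) -> (18.781,-5.533) [heading=255, draw]
Final: pos=(18.781,-5.533), heading=255, 8 segment(s) drawn

Segment lengths:
  seg 1: (7,-6) -> (16.192,-15.192), length = 13
  seg 2: (16.192,-15.192) -> (13.087,-26.783), length = 12
  seg 3: (13.087,-26.783) -> (17.228,-11.329), length = 16
  seg 4: (17.228,-11.329) -> (18.781,-5.533), length = 6
  seg 5: (18.781,-5.533) -> (21.369,4.126), length = 10
  seg 6: (21.369,4.126) -> (22.145,7.024), length = 3
  seg 7: (22.145,7.024) -> (19.557,-2.635), length = 10
  seg 8: (19.557,-2.635) -> (18.781,-5.533), length = 3
Total = 73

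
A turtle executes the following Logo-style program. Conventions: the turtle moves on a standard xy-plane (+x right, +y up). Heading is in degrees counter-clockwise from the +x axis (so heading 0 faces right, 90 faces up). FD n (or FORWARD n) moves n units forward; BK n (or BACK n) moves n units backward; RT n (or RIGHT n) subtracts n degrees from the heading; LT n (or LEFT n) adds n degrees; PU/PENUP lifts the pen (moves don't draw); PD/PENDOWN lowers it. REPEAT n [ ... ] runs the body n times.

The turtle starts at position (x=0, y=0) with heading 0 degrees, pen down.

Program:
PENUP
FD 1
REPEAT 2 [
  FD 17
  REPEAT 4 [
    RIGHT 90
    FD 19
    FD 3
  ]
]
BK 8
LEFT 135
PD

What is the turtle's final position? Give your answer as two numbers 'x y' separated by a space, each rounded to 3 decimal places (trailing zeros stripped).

Answer: 27 0

Derivation:
Executing turtle program step by step:
Start: pos=(0,0), heading=0, pen down
PU: pen up
FD 1: (0,0) -> (1,0) [heading=0, move]
REPEAT 2 [
  -- iteration 1/2 --
  FD 17: (1,0) -> (18,0) [heading=0, move]
  REPEAT 4 [
    -- iteration 1/4 --
    RT 90: heading 0 -> 270
    FD 19: (18,0) -> (18,-19) [heading=270, move]
    FD 3: (18,-19) -> (18,-22) [heading=270, move]
    -- iteration 2/4 --
    RT 90: heading 270 -> 180
    FD 19: (18,-22) -> (-1,-22) [heading=180, move]
    FD 3: (-1,-22) -> (-4,-22) [heading=180, move]
    -- iteration 3/4 --
    RT 90: heading 180 -> 90
    FD 19: (-4,-22) -> (-4,-3) [heading=90, move]
    FD 3: (-4,-3) -> (-4,0) [heading=90, move]
    -- iteration 4/4 --
    RT 90: heading 90 -> 0
    FD 19: (-4,0) -> (15,0) [heading=0, move]
    FD 3: (15,0) -> (18,0) [heading=0, move]
  ]
  -- iteration 2/2 --
  FD 17: (18,0) -> (35,0) [heading=0, move]
  REPEAT 4 [
    -- iteration 1/4 --
    RT 90: heading 0 -> 270
    FD 19: (35,0) -> (35,-19) [heading=270, move]
    FD 3: (35,-19) -> (35,-22) [heading=270, move]
    -- iteration 2/4 --
    RT 90: heading 270 -> 180
    FD 19: (35,-22) -> (16,-22) [heading=180, move]
    FD 3: (16,-22) -> (13,-22) [heading=180, move]
    -- iteration 3/4 --
    RT 90: heading 180 -> 90
    FD 19: (13,-22) -> (13,-3) [heading=90, move]
    FD 3: (13,-3) -> (13,0) [heading=90, move]
    -- iteration 4/4 --
    RT 90: heading 90 -> 0
    FD 19: (13,0) -> (32,0) [heading=0, move]
    FD 3: (32,0) -> (35,0) [heading=0, move]
  ]
]
BK 8: (35,0) -> (27,0) [heading=0, move]
LT 135: heading 0 -> 135
PD: pen down
Final: pos=(27,0), heading=135, 0 segment(s) drawn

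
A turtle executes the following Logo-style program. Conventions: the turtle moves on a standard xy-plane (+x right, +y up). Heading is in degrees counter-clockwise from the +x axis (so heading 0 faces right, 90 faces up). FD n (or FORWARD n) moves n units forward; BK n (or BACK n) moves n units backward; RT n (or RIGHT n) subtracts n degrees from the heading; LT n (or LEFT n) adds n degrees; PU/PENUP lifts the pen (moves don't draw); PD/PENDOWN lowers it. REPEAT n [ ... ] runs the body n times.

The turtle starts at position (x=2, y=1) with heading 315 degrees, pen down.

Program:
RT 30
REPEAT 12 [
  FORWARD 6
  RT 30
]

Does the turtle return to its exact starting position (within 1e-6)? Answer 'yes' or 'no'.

Answer: yes

Derivation:
Executing turtle program step by step:
Start: pos=(2,1), heading=315, pen down
RT 30: heading 315 -> 285
REPEAT 12 [
  -- iteration 1/12 --
  FD 6: (2,1) -> (3.553,-4.796) [heading=285, draw]
  RT 30: heading 285 -> 255
  -- iteration 2/12 --
  FD 6: (3.553,-4.796) -> (2,-10.591) [heading=255, draw]
  RT 30: heading 255 -> 225
  -- iteration 3/12 --
  FD 6: (2,-10.591) -> (-2.243,-14.834) [heading=225, draw]
  RT 30: heading 225 -> 195
  -- iteration 4/12 --
  FD 6: (-2.243,-14.834) -> (-8.038,-16.387) [heading=195, draw]
  RT 30: heading 195 -> 165
  -- iteration 5/12 --
  FD 6: (-8.038,-16.387) -> (-13.834,-14.834) [heading=165, draw]
  RT 30: heading 165 -> 135
  -- iteration 6/12 --
  FD 6: (-13.834,-14.834) -> (-18.076,-10.591) [heading=135, draw]
  RT 30: heading 135 -> 105
  -- iteration 7/12 --
  FD 6: (-18.076,-10.591) -> (-19.629,-4.796) [heading=105, draw]
  RT 30: heading 105 -> 75
  -- iteration 8/12 --
  FD 6: (-19.629,-4.796) -> (-18.076,1) [heading=75, draw]
  RT 30: heading 75 -> 45
  -- iteration 9/12 --
  FD 6: (-18.076,1) -> (-13.834,5.243) [heading=45, draw]
  RT 30: heading 45 -> 15
  -- iteration 10/12 --
  FD 6: (-13.834,5.243) -> (-8.038,6.796) [heading=15, draw]
  RT 30: heading 15 -> 345
  -- iteration 11/12 --
  FD 6: (-8.038,6.796) -> (-2.243,5.243) [heading=345, draw]
  RT 30: heading 345 -> 315
  -- iteration 12/12 --
  FD 6: (-2.243,5.243) -> (2,1) [heading=315, draw]
  RT 30: heading 315 -> 285
]
Final: pos=(2,1), heading=285, 12 segment(s) drawn

Start position: (2, 1)
Final position: (2, 1)
Distance = 0; < 1e-6 -> CLOSED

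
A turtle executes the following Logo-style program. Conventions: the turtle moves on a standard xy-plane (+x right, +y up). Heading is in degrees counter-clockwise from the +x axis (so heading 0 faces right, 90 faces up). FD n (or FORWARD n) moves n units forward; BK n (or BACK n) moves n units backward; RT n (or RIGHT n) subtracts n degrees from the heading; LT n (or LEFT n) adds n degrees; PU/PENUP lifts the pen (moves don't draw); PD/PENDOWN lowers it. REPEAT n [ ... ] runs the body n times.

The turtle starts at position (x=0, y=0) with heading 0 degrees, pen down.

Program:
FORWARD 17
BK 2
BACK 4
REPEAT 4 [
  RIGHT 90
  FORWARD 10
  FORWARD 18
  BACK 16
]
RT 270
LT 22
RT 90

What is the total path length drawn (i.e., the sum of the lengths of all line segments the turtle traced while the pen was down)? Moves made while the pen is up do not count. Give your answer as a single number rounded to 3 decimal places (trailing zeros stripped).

Executing turtle program step by step:
Start: pos=(0,0), heading=0, pen down
FD 17: (0,0) -> (17,0) [heading=0, draw]
BK 2: (17,0) -> (15,0) [heading=0, draw]
BK 4: (15,0) -> (11,0) [heading=0, draw]
REPEAT 4 [
  -- iteration 1/4 --
  RT 90: heading 0 -> 270
  FD 10: (11,0) -> (11,-10) [heading=270, draw]
  FD 18: (11,-10) -> (11,-28) [heading=270, draw]
  BK 16: (11,-28) -> (11,-12) [heading=270, draw]
  -- iteration 2/4 --
  RT 90: heading 270 -> 180
  FD 10: (11,-12) -> (1,-12) [heading=180, draw]
  FD 18: (1,-12) -> (-17,-12) [heading=180, draw]
  BK 16: (-17,-12) -> (-1,-12) [heading=180, draw]
  -- iteration 3/4 --
  RT 90: heading 180 -> 90
  FD 10: (-1,-12) -> (-1,-2) [heading=90, draw]
  FD 18: (-1,-2) -> (-1,16) [heading=90, draw]
  BK 16: (-1,16) -> (-1,0) [heading=90, draw]
  -- iteration 4/4 --
  RT 90: heading 90 -> 0
  FD 10: (-1,0) -> (9,0) [heading=0, draw]
  FD 18: (9,0) -> (27,0) [heading=0, draw]
  BK 16: (27,0) -> (11,0) [heading=0, draw]
]
RT 270: heading 0 -> 90
LT 22: heading 90 -> 112
RT 90: heading 112 -> 22
Final: pos=(11,0), heading=22, 15 segment(s) drawn

Segment lengths:
  seg 1: (0,0) -> (17,0), length = 17
  seg 2: (17,0) -> (15,0), length = 2
  seg 3: (15,0) -> (11,0), length = 4
  seg 4: (11,0) -> (11,-10), length = 10
  seg 5: (11,-10) -> (11,-28), length = 18
  seg 6: (11,-28) -> (11,-12), length = 16
  seg 7: (11,-12) -> (1,-12), length = 10
  seg 8: (1,-12) -> (-17,-12), length = 18
  seg 9: (-17,-12) -> (-1,-12), length = 16
  seg 10: (-1,-12) -> (-1,-2), length = 10
  seg 11: (-1,-2) -> (-1,16), length = 18
  seg 12: (-1,16) -> (-1,0), length = 16
  seg 13: (-1,0) -> (9,0), length = 10
  seg 14: (9,0) -> (27,0), length = 18
  seg 15: (27,0) -> (11,0), length = 16
Total = 199

Answer: 199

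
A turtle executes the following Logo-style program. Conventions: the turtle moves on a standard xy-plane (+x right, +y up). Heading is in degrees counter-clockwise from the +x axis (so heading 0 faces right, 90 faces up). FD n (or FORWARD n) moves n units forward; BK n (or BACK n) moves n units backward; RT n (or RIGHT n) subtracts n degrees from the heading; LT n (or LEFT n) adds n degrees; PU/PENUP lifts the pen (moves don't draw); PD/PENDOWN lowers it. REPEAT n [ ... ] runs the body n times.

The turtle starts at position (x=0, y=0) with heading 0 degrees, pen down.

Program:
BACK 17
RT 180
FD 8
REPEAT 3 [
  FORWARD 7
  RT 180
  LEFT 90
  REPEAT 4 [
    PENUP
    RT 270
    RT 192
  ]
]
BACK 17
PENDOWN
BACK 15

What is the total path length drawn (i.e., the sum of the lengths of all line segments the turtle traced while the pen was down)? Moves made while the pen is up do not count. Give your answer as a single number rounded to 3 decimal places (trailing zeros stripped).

Answer: 47

Derivation:
Executing turtle program step by step:
Start: pos=(0,0), heading=0, pen down
BK 17: (0,0) -> (-17,0) [heading=0, draw]
RT 180: heading 0 -> 180
FD 8: (-17,0) -> (-25,0) [heading=180, draw]
REPEAT 3 [
  -- iteration 1/3 --
  FD 7: (-25,0) -> (-32,0) [heading=180, draw]
  RT 180: heading 180 -> 0
  LT 90: heading 0 -> 90
  REPEAT 4 [
    -- iteration 1/4 --
    PU: pen up
    RT 270: heading 90 -> 180
    RT 192: heading 180 -> 348
    -- iteration 2/4 --
    PU: pen up
    RT 270: heading 348 -> 78
    RT 192: heading 78 -> 246
    -- iteration 3/4 --
    PU: pen up
    RT 270: heading 246 -> 336
    RT 192: heading 336 -> 144
    -- iteration 4/4 --
    PU: pen up
    RT 270: heading 144 -> 234
    RT 192: heading 234 -> 42
  ]
  -- iteration 2/3 --
  FD 7: (-32,0) -> (-26.798,4.684) [heading=42, move]
  RT 180: heading 42 -> 222
  LT 90: heading 222 -> 312
  REPEAT 4 [
    -- iteration 1/4 --
    PU: pen up
    RT 270: heading 312 -> 42
    RT 192: heading 42 -> 210
    -- iteration 2/4 --
    PU: pen up
    RT 270: heading 210 -> 300
    RT 192: heading 300 -> 108
    -- iteration 3/4 --
    PU: pen up
    RT 270: heading 108 -> 198
    RT 192: heading 198 -> 6
    -- iteration 4/4 --
    PU: pen up
    RT 270: heading 6 -> 96
    RT 192: heading 96 -> 264
  ]
  -- iteration 3/3 --
  FD 7: (-26.798,4.684) -> (-27.53,-2.278) [heading=264, move]
  RT 180: heading 264 -> 84
  LT 90: heading 84 -> 174
  REPEAT 4 [
    -- iteration 1/4 --
    PU: pen up
    RT 270: heading 174 -> 264
    RT 192: heading 264 -> 72
    -- iteration 2/4 --
    PU: pen up
    RT 270: heading 72 -> 162
    RT 192: heading 162 -> 330
    -- iteration 3/4 --
    PU: pen up
    RT 270: heading 330 -> 60
    RT 192: heading 60 -> 228
    -- iteration 4/4 --
    PU: pen up
    RT 270: heading 228 -> 318
    RT 192: heading 318 -> 126
  ]
]
BK 17: (-27.53,-2.278) -> (-17.537,-16.031) [heading=126, move]
PD: pen down
BK 15: (-17.537,-16.031) -> (-8.721,-28.166) [heading=126, draw]
Final: pos=(-8.721,-28.166), heading=126, 4 segment(s) drawn

Segment lengths:
  seg 1: (0,0) -> (-17,0), length = 17
  seg 2: (-17,0) -> (-25,0), length = 8
  seg 3: (-25,0) -> (-32,0), length = 7
  seg 4: (-17.537,-16.031) -> (-8.721,-28.166), length = 15
Total = 47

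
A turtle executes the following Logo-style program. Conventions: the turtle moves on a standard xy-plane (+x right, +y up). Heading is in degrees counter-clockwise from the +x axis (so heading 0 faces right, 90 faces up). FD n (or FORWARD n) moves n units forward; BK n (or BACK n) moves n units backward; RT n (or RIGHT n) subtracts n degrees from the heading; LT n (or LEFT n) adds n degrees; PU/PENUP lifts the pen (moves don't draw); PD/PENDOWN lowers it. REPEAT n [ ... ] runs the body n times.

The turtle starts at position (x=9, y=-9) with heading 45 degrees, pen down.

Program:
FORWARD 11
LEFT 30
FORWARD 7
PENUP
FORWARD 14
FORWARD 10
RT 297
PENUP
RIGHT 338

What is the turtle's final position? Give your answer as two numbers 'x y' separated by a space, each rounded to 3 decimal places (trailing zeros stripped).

Answer: 24.802 28.722

Derivation:
Executing turtle program step by step:
Start: pos=(9,-9), heading=45, pen down
FD 11: (9,-9) -> (16.778,-1.222) [heading=45, draw]
LT 30: heading 45 -> 75
FD 7: (16.778,-1.222) -> (18.59,5.54) [heading=75, draw]
PU: pen up
FD 14: (18.59,5.54) -> (22.213,19.063) [heading=75, move]
FD 10: (22.213,19.063) -> (24.802,28.722) [heading=75, move]
RT 297: heading 75 -> 138
PU: pen up
RT 338: heading 138 -> 160
Final: pos=(24.802,28.722), heading=160, 2 segment(s) drawn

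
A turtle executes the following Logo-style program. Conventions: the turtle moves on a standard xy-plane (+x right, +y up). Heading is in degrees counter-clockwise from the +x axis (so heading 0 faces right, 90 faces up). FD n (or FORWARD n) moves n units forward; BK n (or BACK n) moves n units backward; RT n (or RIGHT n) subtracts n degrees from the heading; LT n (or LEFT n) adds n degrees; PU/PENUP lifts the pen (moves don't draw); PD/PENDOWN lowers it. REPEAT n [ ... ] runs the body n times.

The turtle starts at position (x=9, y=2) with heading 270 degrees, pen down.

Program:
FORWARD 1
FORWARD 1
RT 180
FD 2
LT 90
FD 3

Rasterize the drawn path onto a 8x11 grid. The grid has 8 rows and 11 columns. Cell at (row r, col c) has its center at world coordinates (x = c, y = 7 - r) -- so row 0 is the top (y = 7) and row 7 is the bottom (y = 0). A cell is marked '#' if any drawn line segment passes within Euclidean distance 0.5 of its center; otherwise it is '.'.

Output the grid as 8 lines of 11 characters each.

Answer: ...........
...........
...........
...........
...........
......####.
.........#.
.........#.

Derivation:
Segment 0: (9,2) -> (9,1)
Segment 1: (9,1) -> (9,0)
Segment 2: (9,0) -> (9,2)
Segment 3: (9,2) -> (6,2)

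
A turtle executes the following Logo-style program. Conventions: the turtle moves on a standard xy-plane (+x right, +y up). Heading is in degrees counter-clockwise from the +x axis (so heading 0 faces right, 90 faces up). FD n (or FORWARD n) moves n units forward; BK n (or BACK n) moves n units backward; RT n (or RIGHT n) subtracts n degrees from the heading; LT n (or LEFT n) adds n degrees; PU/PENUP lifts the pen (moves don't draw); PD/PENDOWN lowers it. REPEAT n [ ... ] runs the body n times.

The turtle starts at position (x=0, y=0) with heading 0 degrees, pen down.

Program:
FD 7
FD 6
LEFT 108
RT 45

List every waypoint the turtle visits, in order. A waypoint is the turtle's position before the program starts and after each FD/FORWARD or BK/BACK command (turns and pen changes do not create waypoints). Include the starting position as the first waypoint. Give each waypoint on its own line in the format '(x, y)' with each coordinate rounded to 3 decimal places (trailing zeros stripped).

Answer: (0, 0)
(7, 0)
(13, 0)

Derivation:
Executing turtle program step by step:
Start: pos=(0,0), heading=0, pen down
FD 7: (0,0) -> (7,0) [heading=0, draw]
FD 6: (7,0) -> (13,0) [heading=0, draw]
LT 108: heading 0 -> 108
RT 45: heading 108 -> 63
Final: pos=(13,0), heading=63, 2 segment(s) drawn
Waypoints (3 total):
(0, 0)
(7, 0)
(13, 0)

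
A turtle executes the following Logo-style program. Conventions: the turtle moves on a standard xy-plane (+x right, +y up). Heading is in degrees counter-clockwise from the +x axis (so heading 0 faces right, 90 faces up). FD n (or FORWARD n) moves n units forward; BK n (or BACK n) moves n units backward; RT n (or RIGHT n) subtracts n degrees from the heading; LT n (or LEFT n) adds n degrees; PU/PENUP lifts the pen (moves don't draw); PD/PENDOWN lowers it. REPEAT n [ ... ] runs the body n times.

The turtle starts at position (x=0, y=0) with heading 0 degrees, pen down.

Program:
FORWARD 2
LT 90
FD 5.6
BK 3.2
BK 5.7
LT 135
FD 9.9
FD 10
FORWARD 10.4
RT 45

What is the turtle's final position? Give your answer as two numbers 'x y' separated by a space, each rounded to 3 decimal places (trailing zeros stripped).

Answer: -19.425 -24.725

Derivation:
Executing turtle program step by step:
Start: pos=(0,0), heading=0, pen down
FD 2: (0,0) -> (2,0) [heading=0, draw]
LT 90: heading 0 -> 90
FD 5.6: (2,0) -> (2,5.6) [heading=90, draw]
BK 3.2: (2,5.6) -> (2,2.4) [heading=90, draw]
BK 5.7: (2,2.4) -> (2,-3.3) [heading=90, draw]
LT 135: heading 90 -> 225
FD 9.9: (2,-3.3) -> (-5,-10.3) [heading=225, draw]
FD 10: (-5,-10.3) -> (-12.071,-17.371) [heading=225, draw]
FD 10.4: (-12.071,-17.371) -> (-19.425,-24.725) [heading=225, draw]
RT 45: heading 225 -> 180
Final: pos=(-19.425,-24.725), heading=180, 7 segment(s) drawn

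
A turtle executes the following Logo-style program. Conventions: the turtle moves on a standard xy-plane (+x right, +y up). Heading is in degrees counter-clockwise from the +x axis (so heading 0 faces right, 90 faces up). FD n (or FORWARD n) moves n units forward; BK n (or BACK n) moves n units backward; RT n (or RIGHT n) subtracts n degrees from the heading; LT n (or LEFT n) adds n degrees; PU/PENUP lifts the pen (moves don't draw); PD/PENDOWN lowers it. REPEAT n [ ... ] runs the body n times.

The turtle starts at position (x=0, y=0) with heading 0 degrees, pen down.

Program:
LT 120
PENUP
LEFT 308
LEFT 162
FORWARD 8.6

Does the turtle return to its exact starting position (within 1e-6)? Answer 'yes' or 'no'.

Executing turtle program step by step:
Start: pos=(0,0), heading=0, pen down
LT 120: heading 0 -> 120
PU: pen up
LT 308: heading 120 -> 68
LT 162: heading 68 -> 230
FD 8.6: (0,0) -> (-5.528,-6.588) [heading=230, move]
Final: pos=(-5.528,-6.588), heading=230, 0 segment(s) drawn

Start position: (0, 0)
Final position: (-5.528, -6.588)
Distance = 8.6; >= 1e-6 -> NOT closed

Answer: no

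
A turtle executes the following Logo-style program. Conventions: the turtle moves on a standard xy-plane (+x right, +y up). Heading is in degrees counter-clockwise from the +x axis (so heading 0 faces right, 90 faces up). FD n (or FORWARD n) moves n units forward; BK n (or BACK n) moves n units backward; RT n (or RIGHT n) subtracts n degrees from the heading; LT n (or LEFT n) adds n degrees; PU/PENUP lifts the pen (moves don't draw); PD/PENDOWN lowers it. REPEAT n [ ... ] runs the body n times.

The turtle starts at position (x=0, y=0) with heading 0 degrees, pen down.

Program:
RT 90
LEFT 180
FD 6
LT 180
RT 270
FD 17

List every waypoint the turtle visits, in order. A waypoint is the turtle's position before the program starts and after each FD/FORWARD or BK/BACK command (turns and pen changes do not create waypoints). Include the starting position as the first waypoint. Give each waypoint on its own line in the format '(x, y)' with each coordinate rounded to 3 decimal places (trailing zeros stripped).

Executing turtle program step by step:
Start: pos=(0,0), heading=0, pen down
RT 90: heading 0 -> 270
LT 180: heading 270 -> 90
FD 6: (0,0) -> (0,6) [heading=90, draw]
LT 180: heading 90 -> 270
RT 270: heading 270 -> 0
FD 17: (0,6) -> (17,6) [heading=0, draw]
Final: pos=(17,6), heading=0, 2 segment(s) drawn
Waypoints (3 total):
(0, 0)
(0, 6)
(17, 6)

Answer: (0, 0)
(0, 6)
(17, 6)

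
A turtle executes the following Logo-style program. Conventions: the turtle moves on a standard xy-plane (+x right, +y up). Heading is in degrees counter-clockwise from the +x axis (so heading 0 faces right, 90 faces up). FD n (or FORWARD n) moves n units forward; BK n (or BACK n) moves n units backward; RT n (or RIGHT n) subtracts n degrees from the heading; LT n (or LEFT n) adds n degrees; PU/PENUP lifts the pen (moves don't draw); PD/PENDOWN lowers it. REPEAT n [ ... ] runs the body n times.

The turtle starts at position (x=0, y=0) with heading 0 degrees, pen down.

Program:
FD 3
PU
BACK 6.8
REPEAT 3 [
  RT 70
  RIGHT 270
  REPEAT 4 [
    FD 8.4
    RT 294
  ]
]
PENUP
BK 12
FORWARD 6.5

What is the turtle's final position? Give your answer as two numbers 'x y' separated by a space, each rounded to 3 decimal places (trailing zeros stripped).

Executing turtle program step by step:
Start: pos=(0,0), heading=0, pen down
FD 3: (0,0) -> (3,0) [heading=0, draw]
PU: pen up
BK 6.8: (3,0) -> (-3.8,0) [heading=0, move]
REPEAT 3 [
  -- iteration 1/3 --
  RT 70: heading 0 -> 290
  RT 270: heading 290 -> 20
  REPEAT 4 [
    -- iteration 1/4 --
    FD 8.4: (-3.8,0) -> (4.093,2.873) [heading=20, move]
    RT 294: heading 20 -> 86
    -- iteration 2/4 --
    FD 8.4: (4.093,2.873) -> (4.679,11.253) [heading=86, move]
    RT 294: heading 86 -> 152
    -- iteration 3/4 --
    FD 8.4: (4.679,11.253) -> (-2.737,15.196) [heading=152, move]
    RT 294: heading 152 -> 218
    -- iteration 4/4 --
    FD 8.4: (-2.737,15.196) -> (-9.357,10.025) [heading=218, move]
    RT 294: heading 218 -> 284
  ]
  -- iteration 2/3 --
  RT 70: heading 284 -> 214
  RT 270: heading 214 -> 304
  REPEAT 4 [
    -- iteration 1/4 --
    FD 8.4: (-9.357,10.025) -> (-4.659,3.061) [heading=304, move]
    RT 294: heading 304 -> 10
    -- iteration 2/4 --
    FD 8.4: (-4.659,3.061) -> (3.613,4.519) [heading=10, move]
    RT 294: heading 10 -> 76
    -- iteration 3/4 --
    FD 8.4: (3.613,4.519) -> (5.645,12.67) [heading=76, move]
    RT 294: heading 76 -> 142
    -- iteration 4/4 --
    FD 8.4: (5.645,12.67) -> (-0.974,17.841) [heading=142, move]
    RT 294: heading 142 -> 208
  ]
  -- iteration 3/3 --
  RT 70: heading 208 -> 138
  RT 270: heading 138 -> 228
  REPEAT 4 [
    -- iteration 1/4 --
    FD 8.4: (-0.974,17.841) -> (-6.595,11.599) [heading=228, move]
    RT 294: heading 228 -> 294
    -- iteration 2/4 --
    FD 8.4: (-6.595,11.599) -> (-3.178,3.925) [heading=294, move]
    RT 294: heading 294 -> 0
    -- iteration 3/4 --
    FD 8.4: (-3.178,3.925) -> (5.222,3.925) [heading=0, move]
    RT 294: heading 0 -> 66
    -- iteration 4/4 --
    FD 8.4: (5.222,3.925) -> (8.638,11.599) [heading=66, move]
    RT 294: heading 66 -> 132
  ]
]
PU: pen up
BK 12: (8.638,11.599) -> (16.668,2.681) [heading=132, move]
FD 6.5: (16.668,2.681) -> (12.318,7.512) [heading=132, move]
Final: pos=(12.318,7.512), heading=132, 1 segment(s) drawn

Answer: 12.318 7.512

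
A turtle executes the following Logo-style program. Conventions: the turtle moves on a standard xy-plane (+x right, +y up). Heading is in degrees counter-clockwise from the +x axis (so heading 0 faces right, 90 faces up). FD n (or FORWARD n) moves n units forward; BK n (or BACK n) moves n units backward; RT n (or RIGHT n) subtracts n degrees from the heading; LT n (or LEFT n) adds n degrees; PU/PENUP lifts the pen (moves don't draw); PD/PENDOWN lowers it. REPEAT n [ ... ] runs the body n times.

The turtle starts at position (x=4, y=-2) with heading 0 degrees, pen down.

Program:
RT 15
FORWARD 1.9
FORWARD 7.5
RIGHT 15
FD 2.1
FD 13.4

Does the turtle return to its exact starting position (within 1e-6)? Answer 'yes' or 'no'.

Executing turtle program step by step:
Start: pos=(4,-2), heading=0, pen down
RT 15: heading 0 -> 345
FD 1.9: (4,-2) -> (5.835,-2.492) [heading=345, draw]
FD 7.5: (5.835,-2.492) -> (13.08,-4.433) [heading=345, draw]
RT 15: heading 345 -> 330
FD 2.1: (13.08,-4.433) -> (14.898,-5.483) [heading=330, draw]
FD 13.4: (14.898,-5.483) -> (26.503,-12.183) [heading=330, draw]
Final: pos=(26.503,-12.183), heading=330, 4 segment(s) drawn

Start position: (4, -2)
Final position: (26.503, -12.183)
Distance = 24.7; >= 1e-6 -> NOT closed

Answer: no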